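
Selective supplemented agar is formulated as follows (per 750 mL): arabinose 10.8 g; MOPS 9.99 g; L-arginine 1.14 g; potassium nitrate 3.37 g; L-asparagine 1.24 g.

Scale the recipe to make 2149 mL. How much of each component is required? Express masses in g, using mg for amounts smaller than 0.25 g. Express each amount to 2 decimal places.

arabinose 30.95 g; MOPS 28.62 g; L-arginine 3.27 g; potassium nitrate 9.66 g; L-asparagine 3.55 g

Scale factor = 2149 mL / 750 mL = 2.86533.
arabinose: 10.8 g × (2149 mL / 750 mL) = 30.95 g
MOPS: 9.99 g × (2149 mL / 750 mL) = 28.62 g
L-arginine: 1.14 g × (2149 mL / 750 mL) = 3.27 g
potassium nitrate: 3.37 g × (2149 mL / 750 mL) = 9.66 g
L-asparagine: 1.24 g × (2149 mL / 750 mL) = 3.55 g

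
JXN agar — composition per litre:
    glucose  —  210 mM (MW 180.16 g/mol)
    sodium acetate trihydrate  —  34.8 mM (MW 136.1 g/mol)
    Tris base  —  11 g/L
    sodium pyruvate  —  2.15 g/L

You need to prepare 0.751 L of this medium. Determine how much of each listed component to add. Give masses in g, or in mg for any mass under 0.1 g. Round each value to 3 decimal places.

glucose 28.413 g; sodium acetate trihydrate 3.557 g; Tris base 8.261 g; sodium pyruvate 1.615 g

Working volume: 0.751 L.
glucose: 210 mmol/L × 180.16 g/mol × 0.751 L ÷ 1000 = 28.413 g
sodium acetate trihydrate: 34.8 mmol/L × 136.1 g/mol × 0.751 L ÷ 1000 = 3.557 g
Tris base: 11 g/L × 0.751 L = 8.261 g
sodium pyruvate: 2.15 g/L × 0.751 L = 1.615 g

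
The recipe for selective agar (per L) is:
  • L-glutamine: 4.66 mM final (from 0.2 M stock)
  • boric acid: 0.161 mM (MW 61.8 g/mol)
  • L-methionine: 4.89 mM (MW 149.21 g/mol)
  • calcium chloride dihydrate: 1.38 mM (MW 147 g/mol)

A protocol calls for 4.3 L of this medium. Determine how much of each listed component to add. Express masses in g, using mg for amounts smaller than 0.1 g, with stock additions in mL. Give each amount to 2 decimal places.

L-glutamine 100.19 mL; boric acid 42.78 mg; L-methionine 3.14 g; calcium chloride dihydrate 0.87 g

Scale factor relative to 1 L: 4.3.
L-glutamine: dilute stock: 4.66 mM × 4300 mL ÷ 200 mM = 100.19 mL
boric acid: 0.161 mmol/L × 61.8 mg/mmol × 4.3 L = 42.78 mg
L-methionine: 4.89 mmol/L × 149.21 g/mol × 4.3 L ÷ 1000 = 3.14 g
calcium chloride dihydrate: 1.38 mmol/L × 147 g/mol × 4.3 L ÷ 1000 = 0.87 g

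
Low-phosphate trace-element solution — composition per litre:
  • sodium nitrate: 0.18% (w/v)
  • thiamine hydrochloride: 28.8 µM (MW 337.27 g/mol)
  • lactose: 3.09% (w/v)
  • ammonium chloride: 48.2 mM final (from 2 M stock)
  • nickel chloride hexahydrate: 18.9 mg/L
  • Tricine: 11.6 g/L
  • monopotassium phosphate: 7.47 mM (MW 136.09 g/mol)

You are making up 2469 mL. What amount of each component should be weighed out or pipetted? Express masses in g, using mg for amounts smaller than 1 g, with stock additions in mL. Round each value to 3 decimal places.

Target volume = 2469 mL = 2.469 L.
sodium nitrate: 0.18% w/v = 1.8 g/L → 1.8 × 2.469 L = 4.444 g
thiamine hydrochloride: 28.8 µmol/L × 337.27 g/mol × 2.469 L ÷ 1000 = 23.982 mg
lactose: 3.09 g per 100 mL × 2469 mL ÷ 100 = 76.292 g
ammonium chloride: V = C2·V2/C1 = 48.2 mM × 2469 mL ÷ 2000 mM = 59.503 mL
nickel chloride hexahydrate: 18.9 mg/L × 2.469 L = 46.664 mg
Tricine: 11.6 g/L × 2.469 L = 28.640 g
monopotassium phosphate: 7.47 mmol/L × 136.09 g/mol × 2.469 L ÷ 1000 = 2.510 g

sodium nitrate 4.444 g; thiamine hydrochloride 23.982 mg; lactose 76.292 g; ammonium chloride 59.503 mL; nickel chloride hexahydrate 46.664 mg; Tricine 28.640 g; monopotassium phosphate 2.510 g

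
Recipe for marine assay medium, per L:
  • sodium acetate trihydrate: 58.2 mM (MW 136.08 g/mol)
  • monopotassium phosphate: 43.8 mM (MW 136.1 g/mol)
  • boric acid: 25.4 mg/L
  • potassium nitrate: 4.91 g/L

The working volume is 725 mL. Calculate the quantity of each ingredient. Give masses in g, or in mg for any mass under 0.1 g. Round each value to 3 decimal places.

sodium acetate trihydrate 5.742 g; monopotassium phosphate 4.322 g; boric acid 18.415 mg; potassium nitrate 3.560 g

Target volume = 725 mL = 0.725 L.
sodium acetate trihydrate: 58.2 mmol/L × 136.08 g/mol × 0.725 L ÷ 1000 = 5.742 g
monopotassium phosphate: 43.8 mmol/L × 136.1 g/mol × 0.725 L ÷ 1000 = 4.322 g
boric acid: 25.4 mg/L × 0.725 L = 18.415 mg
potassium nitrate: 4.91 g/L × 0.725 L = 3.560 g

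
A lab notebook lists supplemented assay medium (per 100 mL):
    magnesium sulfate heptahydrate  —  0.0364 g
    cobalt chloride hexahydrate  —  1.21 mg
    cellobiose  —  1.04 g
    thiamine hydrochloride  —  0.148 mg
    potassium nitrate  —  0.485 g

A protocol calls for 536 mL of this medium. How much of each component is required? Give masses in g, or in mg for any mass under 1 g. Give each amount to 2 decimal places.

Scale factor = 536 mL / 100 mL = 5.36.
magnesium sulfate heptahydrate: 0.0364 g × (536 mL / 100 mL) = 0.195104 g = 195.10 mg
cobalt chloride hexahydrate: 1.21 mg × (536 mL / 100 mL) = 6.49 mg
cellobiose: 1.04 g × (536 mL / 100 mL) = 5.57 g
thiamine hydrochloride: 0.148 mg × (536 mL / 100 mL) = 0.79 mg
potassium nitrate: 0.485 g × (536 mL / 100 mL) = 2.60 g

magnesium sulfate heptahydrate 195.10 mg; cobalt chloride hexahydrate 6.49 mg; cellobiose 5.57 g; thiamine hydrochloride 0.79 mg; potassium nitrate 2.60 g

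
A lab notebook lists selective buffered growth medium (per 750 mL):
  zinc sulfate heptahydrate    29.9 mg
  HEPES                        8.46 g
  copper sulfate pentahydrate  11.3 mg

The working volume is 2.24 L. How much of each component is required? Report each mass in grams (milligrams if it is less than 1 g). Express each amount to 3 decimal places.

zinc sulfate heptahydrate 89.301 mg; HEPES 25.267 g; copper sulfate pentahydrate 33.749 mg

Ratio of target to recipe volume: 2240 / 750 = 2.98667.
zinc sulfate heptahydrate: 29.9 mg × (2240 mL / 750 mL) = 89.301 mg
HEPES: 8.46 g × (2240 mL / 750 mL) = 25.267 g
copper sulfate pentahydrate: 11.3 mg × (2240 mL / 750 mL) = 33.749 mg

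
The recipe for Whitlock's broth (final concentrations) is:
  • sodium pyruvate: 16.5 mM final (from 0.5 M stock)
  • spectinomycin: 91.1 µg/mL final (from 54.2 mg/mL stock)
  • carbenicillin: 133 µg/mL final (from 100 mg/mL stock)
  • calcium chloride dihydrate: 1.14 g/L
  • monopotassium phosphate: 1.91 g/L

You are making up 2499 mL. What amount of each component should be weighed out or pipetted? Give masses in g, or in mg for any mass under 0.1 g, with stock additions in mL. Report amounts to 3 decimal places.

Scale factor relative to 1 L: 2.499.
sodium pyruvate: dilute stock: 16.5 mM × 2499 mL ÷ 500 mM = 82.467 mL
spectinomycin: V = C2·V2/C1 = 91.1 µg/mL × 2499 mL ÷ 54200 µg/mL = 4.200 mL
carbenicillin: V = C2·V2/C1 = 133 µg/mL × 2499 mL ÷ 100000 µg/mL = 3.324 mL
calcium chloride dihydrate: 1.14 g/L × 2.499 L = 2.849 g
monopotassium phosphate: 1.91 g/L × 2.499 L = 4.773 g

sodium pyruvate 82.467 mL; spectinomycin 4.200 mL; carbenicillin 3.324 mL; calcium chloride dihydrate 2.849 g; monopotassium phosphate 4.773 g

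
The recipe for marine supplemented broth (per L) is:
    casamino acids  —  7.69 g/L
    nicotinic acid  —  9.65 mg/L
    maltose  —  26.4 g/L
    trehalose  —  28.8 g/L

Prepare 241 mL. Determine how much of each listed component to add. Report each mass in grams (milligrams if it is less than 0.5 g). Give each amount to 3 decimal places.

casamino acids 1.853 g; nicotinic acid 2.326 mg; maltose 6.362 g; trehalose 6.941 g

Scale factor relative to 1 L: 0.241.
casamino acids: 7.69 g/L × 0.241 L = 1.853 g
nicotinic acid: 9.65 mg/L × 0.241 L = 2.326 mg
maltose: 26.4 g/L × 0.241 L = 6.362 g
trehalose: 28.8 g/L × 0.241 L = 6.941 g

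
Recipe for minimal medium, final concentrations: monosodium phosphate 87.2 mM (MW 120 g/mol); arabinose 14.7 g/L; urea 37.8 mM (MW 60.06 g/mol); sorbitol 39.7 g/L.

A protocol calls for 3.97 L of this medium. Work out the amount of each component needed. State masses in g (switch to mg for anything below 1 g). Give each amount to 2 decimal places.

monosodium phosphate 41.54 g; arabinose 58.36 g; urea 9.01 g; sorbitol 157.61 g

Working volume: 3.97 L.
monosodium phosphate: 87.2 mmol/L × 120 g/mol × 3.97 L ÷ 1000 = 41.54 g
arabinose: 14.7 g/L × 3.97 L = 58.36 g
urea: 37.8 mmol/L × 60.06 g/mol × 3.97 L ÷ 1000 = 9.01 g
sorbitol: 39.7 g/L × 3.97 L = 157.61 g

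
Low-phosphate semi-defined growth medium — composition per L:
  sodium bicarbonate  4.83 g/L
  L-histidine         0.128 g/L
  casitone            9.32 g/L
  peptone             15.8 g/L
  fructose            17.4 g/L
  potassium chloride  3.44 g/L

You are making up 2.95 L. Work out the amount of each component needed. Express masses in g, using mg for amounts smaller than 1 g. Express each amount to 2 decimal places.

Working volume: 2.95 L.
sodium bicarbonate: 4.83 g/L × 2.95 L = 14.25 g
L-histidine: 0.128 g/L × 2.95 L = 0.3776 g = 377.60 mg
casitone: 9.32 g/L × 2.95 L = 27.49 g
peptone: 15.8 g/L × 2.95 L = 46.61 g
fructose: 17.4 g/L × 2.95 L = 51.33 g
potassium chloride: 3.44 g/L × 2.95 L = 10.15 g

sodium bicarbonate 14.25 g; L-histidine 377.60 mg; casitone 27.49 g; peptone 46.61 g; fructose 51.33 g; potassium chloride 10.15 g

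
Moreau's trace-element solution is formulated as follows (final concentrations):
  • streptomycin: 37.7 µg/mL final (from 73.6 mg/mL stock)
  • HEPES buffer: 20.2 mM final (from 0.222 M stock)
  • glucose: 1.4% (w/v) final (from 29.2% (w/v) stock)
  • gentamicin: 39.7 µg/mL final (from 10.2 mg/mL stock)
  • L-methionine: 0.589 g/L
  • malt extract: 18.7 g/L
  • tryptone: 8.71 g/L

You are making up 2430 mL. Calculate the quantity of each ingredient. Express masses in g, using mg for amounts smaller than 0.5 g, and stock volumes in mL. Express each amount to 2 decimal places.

Working volume: 2430 mL = 2.43 L.
streptomycin: dilute stock: 37.7 µg/mL × 2430 mL ÷ 73600 µg/mL = 1.24 mL
HEPES buffer: V = C2·V2/C1 = 20.2 mM × 2430 mL ÷ 222 mM = 221.11 mL
glucose: C1V1 = C2V2 → 1.4% ÷ 29.2% × 2430 mL = 116.51 mL
gentamicin: C1V1 = C2V2 → 39.7 µg/mL × 2430 mL ÷ 10200 µg/mL = 9.46 mL
L-methionine: 0.589 g/L × 2.43 L = 1.43 g
malt extract: 18.7 g/L × 2.43 L = 45.44 g
tryptone: 8.71 g/L × 2.43 L = 21.17 g

streptomycin 1.24 mL; HEPES buffer 221.11 mL; glucose 116.51 mL; gentamicin 9.46 mL; L-methionine 1.43 g; malt extract 45.44 g; tryptone 21.17 g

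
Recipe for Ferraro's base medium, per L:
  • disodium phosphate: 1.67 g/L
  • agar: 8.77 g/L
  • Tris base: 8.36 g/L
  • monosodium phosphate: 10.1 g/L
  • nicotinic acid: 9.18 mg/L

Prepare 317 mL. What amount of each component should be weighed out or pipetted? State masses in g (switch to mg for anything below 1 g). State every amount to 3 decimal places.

disodium phosphate 529.390 mg; agar 2.780 g; Tris base 2.650 g; monosodium phosphate 3.202 g; nicotinic acid 2.910 mg

Scale factor relative to 1 L: 0.317.
disodium phosphate: 1.67 g/L × 0.317 L = 0.52939 g = 529.390 mg
agar: 8.77 g/L × 0.317 L = 2.780 g
Tris base: 8.36 g/L × 0.317 L = 2.650 g
monosodium phosphate: 10.1 g/L × 0.317 L = 3.202 g
nicotinic acid: 9.18 mg/L × 0.317 L = 2.910 mg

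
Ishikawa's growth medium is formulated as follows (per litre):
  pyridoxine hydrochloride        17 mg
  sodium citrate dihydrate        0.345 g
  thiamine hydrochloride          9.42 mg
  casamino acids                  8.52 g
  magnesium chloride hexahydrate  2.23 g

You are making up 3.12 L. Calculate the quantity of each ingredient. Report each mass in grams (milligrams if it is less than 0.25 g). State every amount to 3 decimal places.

Scale factor = 3120 mL / 1000 mL = 3.12.
pyridoxine hydrochloride: 17 mg × (3120 mL / 1000 mL) = 53.040 mg
sodium citrate dihydrate: 0.345 g × (3120 mL / 1000 mL) = 1.076 g
thiamine hydrochloride: 9.42 mg × (3120 mL / 1000 mL) = 29.390 mg
casamino acids: 8.52 g × (3120 mL / 1000 mL) = 26.582 g
magnesium chloride hexahydrate: 2.23 g × (3120 mL / 1000 mL) = 6.958 g

pyridoxine hydrochloride 53.040 mg; sodium citrate dihydrate 1.076 g; thiamine hydrochloride 29.390 mg; casamino acids 26.582 g; magnesium chloride hexahydrate 6.958 g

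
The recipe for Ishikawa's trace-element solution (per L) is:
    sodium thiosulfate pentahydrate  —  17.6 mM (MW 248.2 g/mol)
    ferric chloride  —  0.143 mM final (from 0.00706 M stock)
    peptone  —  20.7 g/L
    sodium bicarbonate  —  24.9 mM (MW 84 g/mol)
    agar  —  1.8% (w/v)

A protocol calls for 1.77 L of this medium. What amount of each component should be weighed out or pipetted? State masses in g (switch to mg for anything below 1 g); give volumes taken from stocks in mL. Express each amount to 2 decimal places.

sodium thiosulfate pentahydrate 7.73 g; ferric chloride 35.85 mL; peptone 36.64 g; sodium bicarbonate 3.70 g; agar 31.86 g

Working volume: 1.77 L.
sodium thiosulfate pentahydrate: 17.6 mmol/L × 248.2 g/mol × 1.77 L ÷ 1000 = 7.73 g
ferric chloride: C1V1 = C2V2 → 0.143 mM × 1770 mL ÷ 7.06 mM = 35.85 mL
peptone: 20.7 g/L × 1.77 L = 36.64 g
sodium bicarbonate: 24.9 mmol/L × 84 g/mol × 1.77 L ÷ 1000 = 3.70 g
agar: 1.8% w/v = 18 g/L → 18 × 1.77 L = 31.86 g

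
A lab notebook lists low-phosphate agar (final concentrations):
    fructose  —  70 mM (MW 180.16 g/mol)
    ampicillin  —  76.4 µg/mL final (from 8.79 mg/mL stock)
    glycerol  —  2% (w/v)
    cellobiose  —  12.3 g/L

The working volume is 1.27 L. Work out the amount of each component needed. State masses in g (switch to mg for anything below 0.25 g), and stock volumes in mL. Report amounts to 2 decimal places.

Scale factor relative to 1 L: 1.27.
fructose: 70 mmol/L × 180.16 g/mol × 1.27 L ÷ 1000 = 16.02 g
ampicillin: dilute stock: 76.4 µg/mL × 1270 mL ÷ 8790 µg/mL = 11.04 mL
glycerol: 2 g per 100 mL × 1270 mL ÷ 100 = 25.40 g
cellobiose: 12.3 g/L × 1.27 L = 15.62 g

fructose 16.02 g; ampicillin 11.04 mL; glycerol 25.40 g; cellobiose 15.62 g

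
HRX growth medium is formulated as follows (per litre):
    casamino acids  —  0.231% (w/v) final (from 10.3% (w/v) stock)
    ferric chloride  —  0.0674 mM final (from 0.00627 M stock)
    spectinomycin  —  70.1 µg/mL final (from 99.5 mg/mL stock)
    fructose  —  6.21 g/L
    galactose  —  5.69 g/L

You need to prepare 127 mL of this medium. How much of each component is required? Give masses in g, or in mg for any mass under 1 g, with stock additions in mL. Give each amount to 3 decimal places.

casamino acids 2.848 mL; ferric chloride 1.365 mL; spectinomycin 0.089 mL; fructose 788.670 mg; galactose 722.630 mg

Working volume: 127 mL = 0.127 L.
casamino acids: dilute stock: 0.231% ÷ 10.3% × 127 mL = 2.848 mL
ferric chloride: V = C2·V2/C1 = 0.0674 mM × 127 mL ÷ 6.27 mM = 1.365 mL
spectinomycin: C1V1 = C2V2 → 70.1 µg/mL × 127 mL ÷ 99500 µg/mL = 0.089 mL
fructose: 6.21 g/L × 0.127 L = 0.78867 g = 788.670 mg
galactose: 5.69 g/L × 0.127 L = 0.72263 g = 722.630 mg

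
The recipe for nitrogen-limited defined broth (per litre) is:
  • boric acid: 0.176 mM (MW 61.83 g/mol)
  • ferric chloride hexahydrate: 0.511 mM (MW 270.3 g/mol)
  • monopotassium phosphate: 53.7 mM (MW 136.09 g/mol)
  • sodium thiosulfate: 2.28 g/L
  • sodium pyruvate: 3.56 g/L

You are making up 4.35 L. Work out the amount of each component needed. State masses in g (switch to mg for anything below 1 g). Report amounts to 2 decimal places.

Working volume: 4.35 L.
boric acid: 0.176 mmol/L × 61.83 mg/mmol × 4.35 L = 47.34 mg
ferric chloride hexahydrate: 0.511 mmol/L × 270.3 mg/mmol × 4.35 L = 600.84 mg
monopotassium phosphate: 53.7 mmol/L × 136.09 g/mol × 4.35 L ÷ 1000 = 31.79 g
sodium thiosulfate: 2.28 g/L × 4.35 L = 9.92 g
sodium pyruvate: 3.56 g/L × 4.35 L = 15.49 g

boric acid 47.34 mg; ferric chloride hexahydrate 600.84 mg; monopotassium phosphate 31.79 g; sodium thiosulfate 9.92 g; sodium pyruvate 15.49 g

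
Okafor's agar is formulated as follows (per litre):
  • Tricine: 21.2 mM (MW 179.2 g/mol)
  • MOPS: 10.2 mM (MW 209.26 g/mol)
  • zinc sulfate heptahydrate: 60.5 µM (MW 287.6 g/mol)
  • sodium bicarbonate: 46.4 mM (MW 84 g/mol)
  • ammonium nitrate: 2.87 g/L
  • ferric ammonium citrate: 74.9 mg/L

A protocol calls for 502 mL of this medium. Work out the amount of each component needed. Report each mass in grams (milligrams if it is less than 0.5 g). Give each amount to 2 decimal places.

Tricine 1.91 g; MOPS 1.07 g; zinc sulfate heptahydrate 8.73 mg; sodium bicarbonate 1.96 g; ammonium nitrate 1.44 g; ferric ammonium citrate 37.60 mg

Scale factor relative to 1 L: 0.502.
Tricine: 21.2 mmol/L × 179.2 g/mol × 0.502 L ÷ 1000 = 1.91 g
MOPS: 10.2 mmol/L × 209.26 g/mol × 0.502 L ÷ 1000 = 1.07 g
zinc sulfate heptahydrate: 60.5 µmol/L × 287.6 g/mol × 0.502 L ÷ 1000 = 8.73 mg
sodium bicarbonate: 46.4 mmol/L × 84 g/mol × 0.502 L ÷ 1000 = 1.96 g
ammonium nitrate: 2.87 g/L × 0.502 L = 1.44 g
ferric ammonium citrate: 74.9 mg/L × 0.502 L = 37.60 mg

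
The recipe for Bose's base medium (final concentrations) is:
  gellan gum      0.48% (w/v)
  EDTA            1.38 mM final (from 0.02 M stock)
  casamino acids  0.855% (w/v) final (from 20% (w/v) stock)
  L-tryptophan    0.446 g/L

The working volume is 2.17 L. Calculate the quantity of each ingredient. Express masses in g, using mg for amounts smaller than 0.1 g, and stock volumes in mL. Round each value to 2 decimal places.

gellan gum 10.42 g; EDTA 149.73 mL; casamino acids 92.77 mL; L-tryptophan 0.97 g

Working volume: 2.17 L.
gellan gum: 0.48 g per 100 mL × 2170 mL ÷ 100 = 10.42 g
EDTA: C1V1 = C2V2 → 1.38 mM × 2170 mL ÷ 20 mM = 149.73 mL
casamino acids: dilute stock: 0.855% ÷ 20% × 2170 mL = 92.77 mL
L-tryptophan: 0.446 g/L × 2.17 L = 0.97 g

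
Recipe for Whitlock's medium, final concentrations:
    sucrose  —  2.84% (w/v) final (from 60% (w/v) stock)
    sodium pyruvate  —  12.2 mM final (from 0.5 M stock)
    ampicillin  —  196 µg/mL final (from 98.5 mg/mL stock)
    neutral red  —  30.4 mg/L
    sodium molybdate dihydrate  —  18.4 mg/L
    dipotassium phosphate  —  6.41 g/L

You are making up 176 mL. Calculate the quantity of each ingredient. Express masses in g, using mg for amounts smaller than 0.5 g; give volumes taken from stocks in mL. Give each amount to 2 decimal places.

sucrose 8.33 mL; sodium pyruvate 4.29 mL; ampicillin 0.35 mL; neutral red 5.35 mg; sodium molybdate dihydrate 3.24 mg; dipotassium phosphate 1.13 g

Target volume = 176 mL = 0.176 L.
sucrose: dilute stock: 2.84% ÷ 60% × 176 mL = 8.33 mL
sodium pyruvate: V = C2·V2/C1 = 12.2 mM × 176 mL ÷ 500 mM = 4.29 mL
ampicillin: C1V1 = C2V2 → 196 µg/mL × 176 mL ÷ 98500 µg/mL = 0.35 mL
neutral red: 30.4 mg/L × 0.176 L = 5.35 mg
sodium molybdate dihydrate: 18.4 mg/L × 0.176 L = 3.24 mg
dipotassium phosphate: 6.41 g/L × 0.176 L = 1.13 g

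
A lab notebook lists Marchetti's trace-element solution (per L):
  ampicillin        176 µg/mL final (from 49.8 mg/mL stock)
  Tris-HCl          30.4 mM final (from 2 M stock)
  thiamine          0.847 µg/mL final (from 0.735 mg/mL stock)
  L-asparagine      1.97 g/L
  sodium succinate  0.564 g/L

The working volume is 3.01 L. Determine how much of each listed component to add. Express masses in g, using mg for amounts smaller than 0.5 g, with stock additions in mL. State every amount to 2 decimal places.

ampicillin 10.64 mL; Tris-HCl 45.75 mL; thiamine 3.47 mL; L-asparagine 5.93 g; sodium succinate 1.70 g

Working volume: 3.01 L.
ampicillin: V = C2·V2/C1 = 176 µg/mL × 3010 mL ÷ 49800 µg/mL = 10.64 mL
Tris-HCl: C1V1 = C2V2 → 30.4 mM × 3010 mL ÷ 2000 mM = 45.75 mL
thiamine: V = C2·V2/C1 = 0.847 µg/mL × 3010 mL ÷ 735 µg/mL = 3.47 mL
L-asparagine: 1.97 g/L × 3.01 L = 5.93 g
sodium succinate: 0.564 g/L × 3.01 L = 1.70 g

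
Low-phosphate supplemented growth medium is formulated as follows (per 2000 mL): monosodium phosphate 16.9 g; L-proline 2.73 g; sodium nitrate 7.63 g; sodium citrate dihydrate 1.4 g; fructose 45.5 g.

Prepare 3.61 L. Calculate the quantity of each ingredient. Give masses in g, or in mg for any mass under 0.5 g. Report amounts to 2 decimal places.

Ratio of target to recipe volume: 3610 / 2000 = 1.805.
monosodium phosphate: 16.9 g × (3610 mL / 2000 mL) = 30.50 g
L-proline: 2.73 g × (3610 mL / 2000 mL) = 4.93 g
sodium nitrate: 7.63 g × (3610 mL / 2000 mL) = 13.77 g
sodium citrate dihydrate: 1.4 g × (3610 mL / 2000 mL) = 2.53 g
fructose: 45.5 g × (3610 mL / 2000 mL) = 82.13 g

monosodium phosphate 30.50 g; L-proline 4.93 g; sodium nitrate 13.77 g; sodium citrate dihydrate 2.53 g; fructose 82.13 g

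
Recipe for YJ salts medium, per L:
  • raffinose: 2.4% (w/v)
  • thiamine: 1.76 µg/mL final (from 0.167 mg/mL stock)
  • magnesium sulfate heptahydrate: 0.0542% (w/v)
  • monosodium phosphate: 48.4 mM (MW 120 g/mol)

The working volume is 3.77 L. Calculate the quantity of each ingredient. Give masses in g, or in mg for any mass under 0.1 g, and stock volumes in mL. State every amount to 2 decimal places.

raffinose 90.48 g; thiamine 39.73 mL; magnesium sulfate heptahydrate 2.04 g; monosodium phosphate 21.90 g

Working volume: 3.77 L.
raffinose: 2.4% w/v = 24 g/L → 24 × 3.77 L = 90.48 g
thiamine: dilute stock: 1.76 µg/mL × 3770 mL ÷ 167 µg/mL = 39.73 mL
magnesium sulfate heptahydrate: 0.0542 g per 100 mL × 3770 mL ÷ 100 = 2.04 g
monosodium phosphate: 48.4 mmol/L × 120 g/mol × 3.77 L ÷ 1000 = 21.90 g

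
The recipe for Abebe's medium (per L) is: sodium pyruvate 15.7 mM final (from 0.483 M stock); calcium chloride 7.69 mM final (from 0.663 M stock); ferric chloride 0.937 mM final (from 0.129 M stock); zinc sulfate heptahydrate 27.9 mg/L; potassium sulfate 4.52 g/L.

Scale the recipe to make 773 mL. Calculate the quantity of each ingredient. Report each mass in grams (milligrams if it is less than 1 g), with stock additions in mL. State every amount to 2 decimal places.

Target volume = 773 mL = 0.773 L.
sodium pyruvate: dilute stock: 15.7 mM × 773 mL ÷ 483 mM = 25.13 mL
calcium chloride: C1V1 = C2V2 → 7.69 mM × 773 mL ÷ 663 mM = 8.97 mL
ferric chloride: V = C2·V2/C1 = 0.937 mM × 773 mL ÷ 129 mM = 5.61 mL
zinc sulfate heptahydrate: 27.9 mg/L × 0.773 L = 21.57 mg
potassium sulfate: 4.52 g/L × 0.773 L = 3.49 g

sodium pyruvate 25.13 mL; calcium chloride 8.97 mL; ferric chloride 5.61 mL; zinc sulfate heptahydrate 21.57 mg; potassium sulfate 3.49 g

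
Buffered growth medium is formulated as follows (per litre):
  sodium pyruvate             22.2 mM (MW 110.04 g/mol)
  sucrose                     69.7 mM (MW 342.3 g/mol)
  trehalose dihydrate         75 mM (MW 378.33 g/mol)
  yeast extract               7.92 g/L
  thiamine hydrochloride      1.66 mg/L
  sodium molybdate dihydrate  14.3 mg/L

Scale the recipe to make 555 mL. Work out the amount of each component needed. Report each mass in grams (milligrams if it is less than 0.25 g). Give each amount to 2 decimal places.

Working volume: 555 mL = 0.555 L.
sodium pyruvate: 22.2 mmol/L × 110.04 g/mol × 0.555 L ÷ 1000 = 1.36 g
sucrose: 69.7 mmol/L × 342.3 g/mol × 0.555 L ÷ 1000 = 13.24 g
trehalose dihydrate: 75 mmol/L × 378.33 g/mol × 0.555 L ÷ 1000 = 15.75 g
yeast extract: 7.92 g/L × 0.555 L = 4.40 g
thiamine hydrochloride: 1.66 mg/L × 0.555 L = 0.92 mg
sodium molybdate dihydrate: 14.3 mg/L × 0.555 L = 7.94 mg

sodium pyruvate 1.36 g; sucrose 13.24 g; trehalose dihydrate 15.75 g; yeast extract 4.40 g; thiamine hydrochloride 0.92 mg; sodium molybdate dihydrate 7.94 mg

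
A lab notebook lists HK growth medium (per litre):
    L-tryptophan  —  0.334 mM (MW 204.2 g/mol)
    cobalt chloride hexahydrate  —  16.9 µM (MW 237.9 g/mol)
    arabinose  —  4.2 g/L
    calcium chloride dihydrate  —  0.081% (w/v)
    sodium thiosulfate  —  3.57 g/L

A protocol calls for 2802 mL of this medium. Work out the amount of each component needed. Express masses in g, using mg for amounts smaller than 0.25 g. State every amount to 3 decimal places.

Scale factor relative to 1 L: 2.802.
L-tryptophan: 0.334 mmol/L × 204.2 mg/mmol × 2.802 L = 191.104 mg
cobalt chloride hexahydrate: 16.9 µmol/L × 237.9 g/mol × 2.802 L ÷ 1000 = 11.265 mg
arabinose: 4.2 g/L × 2.802 L = 11.768 g
calcium chloride dihydrate: 0.081 g per 100 mL × 2802 mL ÷ 100 = 2.270 g
sodium thiosulfate: 3.57 g/L × 2.802 L = 10.003 g

L-tryptophan 191.104 mg; cobalt chloride hexahydrate 11.265 mg; arabinose 11.768 g; calcium chloride dihydrate 2.270 g; sodium thiosulfate 10.003 g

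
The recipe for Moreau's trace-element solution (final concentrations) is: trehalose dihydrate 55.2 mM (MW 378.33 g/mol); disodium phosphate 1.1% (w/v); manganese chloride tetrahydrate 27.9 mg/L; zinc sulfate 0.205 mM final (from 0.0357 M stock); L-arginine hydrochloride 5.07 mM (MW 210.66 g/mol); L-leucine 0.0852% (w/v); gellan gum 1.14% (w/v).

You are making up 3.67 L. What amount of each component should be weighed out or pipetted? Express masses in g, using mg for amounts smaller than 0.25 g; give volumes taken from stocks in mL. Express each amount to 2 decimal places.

trehalose dihydrate 76.64 g; disodium phosphate 40.37 g; manganese chloride tetrahydrate 102.39 mg; zinc sulfate 21.07 mL; L-arginine hydrochloride 3.92 g; L-leucine 3.13 g; gellan gum 41.84 g

Scale factor relative to 1 L: 3.67.
trehalose dihydrate: 55.2 mmol/L × 378.33 g/mol × 3.67 L ÷ 1000 = 76.64 g
disodium phosphate: 1.1% w/v = 11 g/L → 11 × 3.67 L = 40.37 g
manganese chloride tetrahydrate: 27.9 mg/L × 3.67 L = 102.39 mg
zinc sulfate: C1V1 = C2V2 → 0.205 mM × 3670 mL ÷ 35.7 mM = 21.07 mL
L-arginine hydrochloride: 5.07 mmol/L × 210.66 g/mol × 3.67 L ÷ 1000 = 3.92 g
L-leucine: 0.0852% w/v = 0.852 g/L → 0.852 × 3.67 L = 3.13 g
gellan gum: 1.14 g per 100 mL × 3670 mL ÷ 100 = 41.84 g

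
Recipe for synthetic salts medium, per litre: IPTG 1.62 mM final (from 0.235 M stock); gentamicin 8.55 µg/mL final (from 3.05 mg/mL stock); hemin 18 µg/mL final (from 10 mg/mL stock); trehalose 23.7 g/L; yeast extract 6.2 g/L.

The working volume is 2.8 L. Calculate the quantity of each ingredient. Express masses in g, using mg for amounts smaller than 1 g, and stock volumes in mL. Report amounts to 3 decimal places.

IPTG 19.302 mL; gentamicin 7.849 mL; hemin 5.040 mL; trehalose 66.360 g; yeast extract 17.360 g

Working volume: 2.8 L.
IPTG: dilute stock: 1.62 mM × 2800 mL ÷ 235 mM = 19.302 mL
gentamicin: V = C2·V2/C1 = 8.55 µg/mL × 2800 mL ÷ 3050 µg/mL = 7.849 mL
hemin: C1V1 = C2V2 → 18 µg/mL × 2800 mL ÷ 10000 µg/mL = 5.040 mL
trehalose: 23.7 g/L × 2.8 L = 66.360 g
yeast extract: 6.2 g/L × 2.8 L = 17.360 g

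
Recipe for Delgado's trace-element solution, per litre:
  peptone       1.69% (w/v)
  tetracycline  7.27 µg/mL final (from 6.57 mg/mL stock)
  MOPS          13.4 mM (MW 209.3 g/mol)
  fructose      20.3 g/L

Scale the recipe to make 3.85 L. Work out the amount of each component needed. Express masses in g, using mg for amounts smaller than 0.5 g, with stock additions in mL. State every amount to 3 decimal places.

peptone 65.065 g; tetracycline 4.260 mL; MOPS 10.798 g; fructose 78.155 g

Working volume: 3.85 L.
peptone: 1.69% w/v = 16.9 g/L → 16.9 × 3.85 L = 65.065 g
tetracycline: C1V1 = C2V2 → 7.27 µg/mL × 3850 mL ÷ 6570 µg/mL = 4.260 mL
MOPS: 13.4 mmol/L × 209.3 g/mol × 3.85 L ÷ 1000 = 10.798 g
fructose: 20.3 g/L × 3.85 L = 78.155 g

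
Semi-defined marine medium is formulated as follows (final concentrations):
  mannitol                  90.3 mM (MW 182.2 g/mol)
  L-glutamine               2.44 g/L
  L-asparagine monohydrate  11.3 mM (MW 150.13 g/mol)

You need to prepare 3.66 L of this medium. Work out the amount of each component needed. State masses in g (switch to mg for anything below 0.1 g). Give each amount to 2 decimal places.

mannitol 60.22 g; L-glutamine 8.93 g; L-asparagine monohydrate 6.21 g

Scale factor relative to 1 L: 3.66.
mannitol: 90.3 mmol/L × 182.2 g/mol × 3.66 L ÷ 1000 = 60.22 g
L-glutamine: 2.44 g/L × 3.66 L = 8.93 g
L-asparagine monohydrate: 11.3 mmol/L × 150.13 g/mol × 3.66 L ÷ 1000 = 6.21 g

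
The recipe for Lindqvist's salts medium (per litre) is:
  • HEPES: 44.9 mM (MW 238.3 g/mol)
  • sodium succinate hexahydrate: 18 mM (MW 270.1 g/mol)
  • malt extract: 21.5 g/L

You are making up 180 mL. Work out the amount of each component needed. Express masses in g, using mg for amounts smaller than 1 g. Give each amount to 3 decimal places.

Scale factor relative to 1 L: 0.18.
HEPES: 44.9 mmol/L × 238.3 g/mol × 0.18 L ÷ 1000 = 1.926 g
sodium succinate hexahydrate: 18 mmol/L × 270.1 mg/mmol × 0.18 L = 875.124 mg
malt extract: 21.5 g/L × 0.18 L = 3.870 g

HEPES 1.926 g; sodium succinate hexahydrate 875.124 mg; malt extract 3.870 g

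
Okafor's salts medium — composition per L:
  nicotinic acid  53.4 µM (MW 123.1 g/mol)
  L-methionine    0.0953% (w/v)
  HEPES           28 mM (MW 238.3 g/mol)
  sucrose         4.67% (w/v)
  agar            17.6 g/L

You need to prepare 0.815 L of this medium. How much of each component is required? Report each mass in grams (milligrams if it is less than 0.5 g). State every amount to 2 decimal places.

Scale factor relative to 1 L: 0.815.
nicotinic acid: 53.4 µmol/L × 123.1 g/mol × 0.815 L ÷ 1000 = 5.36 mg
L-methionine: 0.0953% w/v = 0.953 g/L → 0.953 × 0.815 L = 0.78 g
HEPES: 28 mmol/L × 238.3 g/mol × 0.815 L ÷ 1000 = 5.44 g
sucrose: 4.67% w/v = 46.7 g/L → 46.7 × 0.815 L = 38.06 g
agar: 17.6 g/L × 0.815 L = 14.34 g

nicotinic acid 5.36 mg; L-methionine 0.78 g; HEPES 5.44 g; sucrose 38.06 g; agar 14.34 g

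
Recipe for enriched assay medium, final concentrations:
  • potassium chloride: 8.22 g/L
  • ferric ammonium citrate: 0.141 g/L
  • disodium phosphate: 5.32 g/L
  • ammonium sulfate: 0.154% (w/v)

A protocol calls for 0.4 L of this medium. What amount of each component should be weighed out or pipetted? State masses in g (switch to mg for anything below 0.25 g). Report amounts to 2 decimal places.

potassium chloride 3.29 g; ferric ammonium citrate 56.40 mg; disodium phosphate 2.13 g; ammonium sulfate 0.62 g

Scale factor relative to 1 L: 0.4.
potassium chloride: 8.22 g/L × 0.4 L = 3.29 g
ferric ammonium citrate: 0.141 g/L × 0.4 L = 0.0564 g = 56.40 mg
disodium phosphate: 5.32 g/L × 0.4 L = 2.13 g
ammonium sulfate: 0.154% w/v = 1.54 g/L → 1.54 × 0.4 L = 0.62 g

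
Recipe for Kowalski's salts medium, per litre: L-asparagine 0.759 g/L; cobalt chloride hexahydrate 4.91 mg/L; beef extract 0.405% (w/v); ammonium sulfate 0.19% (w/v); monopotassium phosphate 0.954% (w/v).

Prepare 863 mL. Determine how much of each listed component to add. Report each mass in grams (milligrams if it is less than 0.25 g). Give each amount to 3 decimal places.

Target volume = 863 mL = 0.863 L.
L-asparagine: 0.759 g/L × 0.863 L = 0.655 g
cobalt chloride hexahydrate: 4.91 mg/L × 0.863 L = 4.237 mg
beef extract: 0.405 g per 100 mL × 863 mL ÷ 100 = 3.495 g
ammonium sulfate: 0.19% w/v = 1.9 g/L → 1.9 × 0.863 L = 1.640 g
monopotassium phosphate: 0.954 g per 100 mL × 863 mL ÷ 100 = 8.233 g

L-asparagine 0.655 g; cobalt chloride hexahydrate 4.237 mg; beef extract 3.495 g; ammonium sulfate 1.640 g; monopotassium phosphate 8.233 g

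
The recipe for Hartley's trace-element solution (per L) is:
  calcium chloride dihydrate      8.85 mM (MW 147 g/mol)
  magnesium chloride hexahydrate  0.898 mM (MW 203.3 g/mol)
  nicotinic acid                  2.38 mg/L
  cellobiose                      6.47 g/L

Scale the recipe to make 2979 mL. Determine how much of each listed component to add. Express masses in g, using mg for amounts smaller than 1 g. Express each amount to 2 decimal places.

Scale factor relative to 1 L: 2.979.
calcium chloride dihydrate: 8.85 mmol/L × 147 g/mol × 2.979 L ÷ 1000 = 3.88 g
magnesium chloride hexahydrate: 0.898 mmol/L × 203.3 mg/mmol × 2.979 L = 543.86 mg
nicotinic acid: 2.38 mg/L × 2.979 L = 7.09 mg
cellobiose: 6.47 g/L × 2.979 L = 19.27 g

calcium chloride dihydrate 3.88 g; magnesium chloride hexahydrate 543.86 mg; nicotinic acid 7.09 mg; cellobiose 19.27 g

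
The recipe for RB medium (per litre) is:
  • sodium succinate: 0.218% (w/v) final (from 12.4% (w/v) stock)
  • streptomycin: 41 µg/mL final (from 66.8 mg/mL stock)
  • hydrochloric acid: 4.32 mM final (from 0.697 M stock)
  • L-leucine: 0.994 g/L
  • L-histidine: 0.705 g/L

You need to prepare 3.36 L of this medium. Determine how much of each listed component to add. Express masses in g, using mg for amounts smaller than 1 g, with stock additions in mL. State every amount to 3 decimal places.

Working volume: 3.36 L.
sodium succinate: V = C2·V2/C1 = 0.218% ÷ 12.4% × 3360 mL = 59.071 mL
streptomycin: C1V1 = C2V2 → 41 µg/mL × 3360 mL ÷ 66800 µg/mL = 2.062 mL
hydrochloric acid: C1V1 = C2V2 → 4.32 mM × 3360 mL ÷ 697 mM = 20.825 mL
L-leucine: 0.994 g/L × 3.36 L = 3.340 g
L-histidine: 0.705 g/L × 3.36 L = 2.369 g

sodium succinate 59.071 mL; streptomycin 2.062 mL; hydrochloric acid 20.825 mL; L-leucine 3.340 g; L-histidine 2.369 g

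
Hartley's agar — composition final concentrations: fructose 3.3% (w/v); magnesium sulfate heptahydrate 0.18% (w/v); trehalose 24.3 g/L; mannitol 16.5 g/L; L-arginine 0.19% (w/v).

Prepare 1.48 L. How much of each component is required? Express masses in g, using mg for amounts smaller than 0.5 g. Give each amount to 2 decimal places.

fructose 48.84 g; magnesium sulfate heptahydrate 2.66 g; trehalose 35.96 g; mannitol 24.42 g; L-arginine 2.81 g

Scale factor relative to 1 L: 1.48.
fructose: 3.3 g per 100 mL × 1480 mL ÷ 100 = 48.84 g
magnesium sulfate heptahydrate: 0.18% w/v = 1.8 g/L → 1.8 × 1.48 L = 2.66 g
trehalose: 24.3 g/L × 1.48 L = 35.96 g
mannitol: 16.5 g/L × 1.48 L = 24.42 g
L-arginine: 0.19% w/v = 1.9 g/L → 1.9 × 1.48 L = 2.81 g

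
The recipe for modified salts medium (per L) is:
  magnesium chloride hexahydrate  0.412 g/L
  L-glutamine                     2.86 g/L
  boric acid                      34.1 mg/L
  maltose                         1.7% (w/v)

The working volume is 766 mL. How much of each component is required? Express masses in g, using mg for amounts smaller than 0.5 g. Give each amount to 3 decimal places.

magnesium chloride hexahydrate 315.592 mg; L-glutamine 2.191 g; boric acid 26.121 mg; maltose 13.022 g

Target volume = 766 mL = 0.766 L.
magnesium chloride hexahydrate: 0.412 g/L × 0.766 L = 0.315592 g = 315.592 mg
L-glutamine: 2.86 g/L × 0.766 L = 2.191 g
boric acid: 34.1 mg/L × 0.766 L = 26.121 mg
maltose: 1.7% w/v = 17 g/L → 17 × 0.766 L = 13.022 g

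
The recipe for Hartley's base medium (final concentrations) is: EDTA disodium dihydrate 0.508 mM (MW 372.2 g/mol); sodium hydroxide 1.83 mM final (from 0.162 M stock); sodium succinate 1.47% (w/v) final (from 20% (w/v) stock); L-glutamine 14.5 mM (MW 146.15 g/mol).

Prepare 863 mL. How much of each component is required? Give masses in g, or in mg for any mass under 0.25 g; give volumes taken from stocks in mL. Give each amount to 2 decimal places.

Scale factor relative to 1 L: 0.863.
EDTA disodium dihydrate: 0.508 mmol/L × 372.2 mg/mmol × 0.863 L = 163.17 mg
sodium hydroxide: dilute stock: 1.83 mM × 863 mL ÷ 162 mM = 9.75 mL
sodium succinate: V = C2·V2/C1 = 1.47% ÷ 20% × 863 mL = 63.43 mL
L-glutamine: 14.5 mmol/L × 146.15 g/mol × 0.863 L ÷ 1000 = 1.83 g

EDTA disodium dihydrate 163.17 mg; sodium hydroxide 9.75 mL; sodium succinate 63.43 mL; L-glutamine 1.83 g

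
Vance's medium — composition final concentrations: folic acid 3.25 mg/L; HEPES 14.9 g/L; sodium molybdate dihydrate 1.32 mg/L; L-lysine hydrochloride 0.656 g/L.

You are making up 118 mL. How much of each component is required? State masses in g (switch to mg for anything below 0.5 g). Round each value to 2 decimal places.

Target volume = 118 mL = 0.118 L.
folic acid: 3.25 mg/L × 0.118 L = 0.38 mg
HEPES: 14.9 g/L × 0.118 L = 1.76 g
sodium molybdate dihydrate: 1.32 mg/L × 0.118 L = 0.16 mg
L-lysine hydrochloride: 0.656 g/L × 0.118 L = 0.077408 g = 77.41 mg

folic acid 0.38 mg; HEPES 1.76 g; sodium molybdate dihydrate 0.16 mg; L-lysine hydrochloride 77.41 mg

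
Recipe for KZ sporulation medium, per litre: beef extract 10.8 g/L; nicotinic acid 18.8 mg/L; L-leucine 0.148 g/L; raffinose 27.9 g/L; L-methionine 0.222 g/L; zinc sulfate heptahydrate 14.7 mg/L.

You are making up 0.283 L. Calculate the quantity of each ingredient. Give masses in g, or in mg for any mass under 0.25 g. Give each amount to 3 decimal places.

Scale factor relative to 1 L: 0.283.
beef extract: 10.8 g/L × 0.283 L = 3.056 g
nicotinic acid: 18.8 mg/L × 0.283 L = 5.320 mg
L-leucine: 0.148 g/L × 0.283 L = 0.041884 g = 41.884 mg
raffinose: 27.9 g/L × 0.283 L = 7.896 g
L-methionine: 0.222 g/L × 0.283 L = 0.062826 g = 62.826 mg
zinc sulfate heptahydrate: 14.7 mg/L × 0.283 L = 4.160 mg

beef extract 3.056 g; nicotinic acid 5.320 mg; L-leucine 41.884 mg; raffinose 7.896 g; L-methionine 62.826 mg; zinc sulfate heptahydrate 4.160 mg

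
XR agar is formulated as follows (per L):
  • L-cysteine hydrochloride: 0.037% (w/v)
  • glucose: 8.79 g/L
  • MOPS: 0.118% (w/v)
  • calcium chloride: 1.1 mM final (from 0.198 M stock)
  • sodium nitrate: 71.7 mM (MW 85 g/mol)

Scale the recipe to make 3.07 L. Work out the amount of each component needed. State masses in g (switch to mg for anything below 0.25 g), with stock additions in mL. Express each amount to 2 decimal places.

Scale factor relative to 1 L: 3.07.
L-cysteine hydrochloride: 0.037 g per 100 mL × 3070 mL ÷ 100 = 1.14 g
glucose: 8.79 g/L × 3.07 L = 26.99 g
MOPS: 0.118 g per 100 mL × 3070 mL ÷ 100 = 3.62 g
calcium chloride: dilute stock: 1.1 mM × 3070 mL ÷ 198 mM = 17.06 mL
sodium nitrate: 71.7 mmol/L × 85 g/mol × 3.07 L ÷ 1000 = 18.71 g

L-cysteine hydrochloride 1.14 g; glucose 26.99 g; MOPS 3.62 g; calcium chloride 17.06 mL; sodium nitrate 18.71 g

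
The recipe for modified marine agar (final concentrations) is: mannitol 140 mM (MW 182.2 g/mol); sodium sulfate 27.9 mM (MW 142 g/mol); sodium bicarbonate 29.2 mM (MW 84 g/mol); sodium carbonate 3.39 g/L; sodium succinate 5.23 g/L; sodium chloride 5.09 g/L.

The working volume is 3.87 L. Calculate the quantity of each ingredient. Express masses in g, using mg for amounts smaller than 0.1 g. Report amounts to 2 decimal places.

mannitol 98.72 g; sodium sulfate 15.33 g; sodium bicarbonate 9.49 g; sodium carbonate 13.12 g; sodium succinate 20.24 g; sodium chloride 19.70 g

Scale factor relative to 1 L: 3.87.
mannitol: 140 mmol/L × 182.2 g/mol × 3.87 L ÷ 1000 = 98.72 g
sodium sulfate: 27.9 mmol/L × 142 g/mol × 3.87 L ÷ 1000 = 15.33 g
sodium bicarbonate: 29.2 mmol/L × 84 g/mol × 3.87 L ÷ 1000 = 9.49 g
sodium carbonate: 3.39 g/L × 3.87 L = 13.12 g
sodium succinate: 5.23 g/L × 3.87 L = 20.24 g
sodium chloride: 5.09 g/L × 3.87 L = 19.70 g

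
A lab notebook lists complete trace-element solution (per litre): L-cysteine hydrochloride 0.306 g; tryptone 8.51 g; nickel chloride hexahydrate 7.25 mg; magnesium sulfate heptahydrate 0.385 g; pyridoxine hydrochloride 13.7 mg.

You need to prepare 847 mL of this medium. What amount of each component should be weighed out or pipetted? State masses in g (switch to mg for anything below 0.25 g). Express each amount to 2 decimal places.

Ratio of target to recipe volume: 847 / 1000 = 0.847.
L-cysteine hydrochloride: 0.306 g × (847 mL / 1000 mL) = 0.26 g
tryptone: 8.51 g × (847 mL / 1000 mL) = 7.21 g
nickel chloride hexahydrate: 7.25 mg × (847 mL / 1000 mL) = 6.14 mg
magnesium sulfate heptahydrate: 0.385 g × (847 mL / 1000 mL) = 0.33 g
pyridoxine hydrochloride: 13.7 mg × (847 mL / 1000 mL) = 11.60 mg

L-cysteine hydrochloride 0.26 g; tryptone 7.21 g; nickel chloride hexahydrate 6.14 mg; magnesium sulfate heptahydrate 0.33 g; pyridoxine hydrochloride 11.60 mg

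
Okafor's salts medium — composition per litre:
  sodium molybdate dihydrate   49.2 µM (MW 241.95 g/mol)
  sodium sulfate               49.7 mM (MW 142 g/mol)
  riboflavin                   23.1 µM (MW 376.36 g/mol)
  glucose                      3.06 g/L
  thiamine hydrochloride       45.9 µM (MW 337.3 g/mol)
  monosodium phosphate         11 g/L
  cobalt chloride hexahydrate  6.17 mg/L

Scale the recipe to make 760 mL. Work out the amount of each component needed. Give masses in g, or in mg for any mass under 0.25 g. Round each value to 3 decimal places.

Scale factor relative to 1 L: 0.76.
sodium molybdate dihydrate: 49.2 µmol/L × 241.95 g/mol × 0.76 L ÷ 1000 = 9.047 mg
sodium sulfate: 49.7 mmol/L × 142 g/mol × 0.76 L ÷ 1000 = 5.364 g
riboflavin: 23.1 µmol/L × 376.36 g/mol × 0.76 L ÷ 1000 = 6.607 mg
glucose: 3.06 g/L × 0.76 L = 2.326 g
thiamine hydrochloride: 45.9 µmol/L × 337.3 g/mol × 0.76 L ÷ 1000 = 11.766 mg
monosodium phosphate: 11 g/L × 0.76 L = 8.360 g
cobalt chloride hexahydrate: 6.17 mg/L × 0.76 L = 4.689 mg

sodium molybdate dihydrate 9.047 mg; sodium sulfate 5.364 g; riboflavin 6.607 mg; glucose 2.326 g; thiamine hydrochloride 11.766 mg; monosodium phosphate 8.360 g; cobalt chloride hexahydrate 4.689 mg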